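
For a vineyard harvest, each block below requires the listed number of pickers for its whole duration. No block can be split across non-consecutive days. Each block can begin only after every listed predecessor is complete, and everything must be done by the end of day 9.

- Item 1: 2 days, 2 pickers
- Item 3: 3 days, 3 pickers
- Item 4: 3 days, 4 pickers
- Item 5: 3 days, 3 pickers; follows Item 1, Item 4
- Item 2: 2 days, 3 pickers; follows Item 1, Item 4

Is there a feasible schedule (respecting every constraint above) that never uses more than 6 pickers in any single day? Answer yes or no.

Schedule Item 1@1, Item 3@1, Item 4@4, Item 5@7, Item 2@7: d1:5  d2:5  d3:3  d4:4  d5:4  d6:4  d7:6  d8:6  d9:3 — peak 6 ≤ 6.

yes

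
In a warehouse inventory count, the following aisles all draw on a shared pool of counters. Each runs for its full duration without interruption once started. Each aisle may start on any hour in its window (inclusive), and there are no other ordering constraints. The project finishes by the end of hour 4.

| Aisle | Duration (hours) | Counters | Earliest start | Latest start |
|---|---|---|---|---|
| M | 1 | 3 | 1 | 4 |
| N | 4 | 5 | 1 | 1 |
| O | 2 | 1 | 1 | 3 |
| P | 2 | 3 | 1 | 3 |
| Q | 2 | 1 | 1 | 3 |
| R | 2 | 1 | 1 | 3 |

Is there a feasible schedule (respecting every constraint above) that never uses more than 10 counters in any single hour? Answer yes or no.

Schedule M@1, N@1, O@1, P@2, Q@1, R@3: h1:10  h2:10  h3:9  h4:6 — peak 10 ≤ 10.

yes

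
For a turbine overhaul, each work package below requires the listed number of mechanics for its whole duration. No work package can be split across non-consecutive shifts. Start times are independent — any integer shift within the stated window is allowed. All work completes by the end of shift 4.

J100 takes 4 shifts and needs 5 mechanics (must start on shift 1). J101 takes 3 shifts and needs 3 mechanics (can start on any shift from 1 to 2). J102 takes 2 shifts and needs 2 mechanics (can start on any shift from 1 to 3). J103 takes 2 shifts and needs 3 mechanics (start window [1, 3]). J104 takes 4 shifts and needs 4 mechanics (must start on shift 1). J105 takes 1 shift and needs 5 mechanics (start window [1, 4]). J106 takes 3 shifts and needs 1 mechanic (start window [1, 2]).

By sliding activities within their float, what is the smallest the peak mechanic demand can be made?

16

Early-start (J100@1, J101@1, J102@1, J103@1, J104@1, J105@1, J106@1) gives peak 23: s1:23  s2:18  s3:13  s4:9.
Shift J102→3, J105→4.
Schedule J100@1, J101@1, J102@3, J103@1, J104@1, J105@4, J106@1: s1:16  s2:16  s3:15  s4:16 — peak 16.
Total mechanic-shifts = 63 over 4 shifts ⇒ peak ≥ ⌈63/4⌉ = 16, so 16 is optimal.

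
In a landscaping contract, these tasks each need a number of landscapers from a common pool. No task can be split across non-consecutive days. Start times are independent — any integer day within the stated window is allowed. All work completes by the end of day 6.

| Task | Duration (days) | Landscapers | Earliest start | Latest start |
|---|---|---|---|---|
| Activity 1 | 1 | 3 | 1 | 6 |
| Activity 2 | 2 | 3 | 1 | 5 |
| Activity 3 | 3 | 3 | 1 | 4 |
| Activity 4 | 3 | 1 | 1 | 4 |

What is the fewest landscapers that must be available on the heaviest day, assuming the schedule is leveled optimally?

4

Early-start (Activity 1@1, Activity 2@1, Activity 3@1, Activity 4@1) gives peak 10: d1:10  d2:7  d3:4  d4:0  d5:0  d6:0.
Shift Activity 2→2, Activity 3→4.
Schedule Activity 1@1, Activity 2@2, Activity 3@4, Activity 4@1: d1:4  d2:4  d3:4  d4:3  d5:3  d6:3 — peak 4.
Total landscaper-days = 21 over 6 days ⇒ peak ≥ ⌈21/6⌉ = 4, so 4 is optimal.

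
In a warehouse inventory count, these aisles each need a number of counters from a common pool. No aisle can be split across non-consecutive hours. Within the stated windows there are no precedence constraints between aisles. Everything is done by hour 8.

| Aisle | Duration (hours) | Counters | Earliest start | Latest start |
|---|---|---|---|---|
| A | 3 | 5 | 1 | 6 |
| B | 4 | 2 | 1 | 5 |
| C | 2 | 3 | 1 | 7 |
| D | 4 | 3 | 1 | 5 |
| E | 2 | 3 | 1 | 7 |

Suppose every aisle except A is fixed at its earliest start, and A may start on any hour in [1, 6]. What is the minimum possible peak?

11

A@1: h1:16  h2:16  h3:10  h4:5  h5:0  h6:0  h7:0  h8:0 → peak 16
A@2: h1:11  h2:16  h3:10  h4:10  h5:0  h6:0  h7:0  h8:0 → peak 16
A@3: h1:11  h2:11  h3:10  h4:10  h5:5  h6:0  h7:0  h8:0 → peak 11
A@4: h1:11  h2:11  h3:5  h4:10  h5:5  h6:5  h7:0  h8:0 → peak 11
A@5: h1:11  h2:11  h3:5  h4:5  h5:5  h6:5  h7:5  h8:0 → peak 11
A@6: h1:11  h2:11  h3:5  h4:5  h5:0  h6:5  h7:5  h8:5 → peak 11
Best is A@3, peak 11.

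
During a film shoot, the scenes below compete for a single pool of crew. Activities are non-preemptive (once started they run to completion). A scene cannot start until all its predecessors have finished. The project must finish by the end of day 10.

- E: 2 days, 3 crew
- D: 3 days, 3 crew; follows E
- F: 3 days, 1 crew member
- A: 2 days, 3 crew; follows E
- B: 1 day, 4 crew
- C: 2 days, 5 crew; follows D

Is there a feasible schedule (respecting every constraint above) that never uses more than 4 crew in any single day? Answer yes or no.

The minimum achievable peak is 5; 4 < 5, so no feasible schedule stays within the cap.

no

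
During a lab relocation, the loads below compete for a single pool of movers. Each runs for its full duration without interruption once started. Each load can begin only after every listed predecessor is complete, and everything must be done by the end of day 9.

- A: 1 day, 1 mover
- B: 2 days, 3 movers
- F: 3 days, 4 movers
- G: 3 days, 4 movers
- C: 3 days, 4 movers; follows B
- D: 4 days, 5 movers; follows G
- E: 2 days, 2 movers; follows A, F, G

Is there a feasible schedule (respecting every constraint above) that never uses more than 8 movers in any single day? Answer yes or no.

no

The minimum achievable peak is 9; 8 < 9, so no feasible schedule stays within the cap.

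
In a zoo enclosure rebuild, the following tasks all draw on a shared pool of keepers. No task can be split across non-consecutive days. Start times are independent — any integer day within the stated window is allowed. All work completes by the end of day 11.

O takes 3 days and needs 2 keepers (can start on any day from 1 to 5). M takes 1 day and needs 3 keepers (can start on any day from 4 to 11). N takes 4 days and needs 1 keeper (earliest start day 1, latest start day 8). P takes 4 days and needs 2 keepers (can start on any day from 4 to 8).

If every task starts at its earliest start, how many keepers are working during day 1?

3

At early start, day 1 has: O, N.
Demand: 2 + 1 = 3.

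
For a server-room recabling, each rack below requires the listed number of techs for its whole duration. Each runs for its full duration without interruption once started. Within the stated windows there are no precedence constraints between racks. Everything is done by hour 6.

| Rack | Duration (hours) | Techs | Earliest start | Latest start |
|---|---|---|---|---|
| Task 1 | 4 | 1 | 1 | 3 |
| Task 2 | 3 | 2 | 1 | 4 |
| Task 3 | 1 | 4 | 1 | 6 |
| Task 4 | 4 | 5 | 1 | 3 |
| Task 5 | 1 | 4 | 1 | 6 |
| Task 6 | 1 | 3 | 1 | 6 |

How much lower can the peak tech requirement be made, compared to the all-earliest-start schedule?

11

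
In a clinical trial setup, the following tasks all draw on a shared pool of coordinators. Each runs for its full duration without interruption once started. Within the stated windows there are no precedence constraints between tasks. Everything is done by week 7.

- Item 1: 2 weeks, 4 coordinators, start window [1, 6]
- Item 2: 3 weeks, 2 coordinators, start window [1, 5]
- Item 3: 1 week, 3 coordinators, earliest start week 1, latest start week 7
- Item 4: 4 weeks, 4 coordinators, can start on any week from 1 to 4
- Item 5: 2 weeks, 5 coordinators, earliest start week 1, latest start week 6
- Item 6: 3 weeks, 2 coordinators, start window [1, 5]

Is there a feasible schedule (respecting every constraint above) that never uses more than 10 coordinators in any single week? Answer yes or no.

Schedule Item 1@1, Item 2@3, Item 3@1, Item 4@2, Item 5@6, Item 6@3: w1:7  w2:8  w3:8  w4:8  w5:8  w6:5  w7:5 — peak 8 ≤ 10.

yes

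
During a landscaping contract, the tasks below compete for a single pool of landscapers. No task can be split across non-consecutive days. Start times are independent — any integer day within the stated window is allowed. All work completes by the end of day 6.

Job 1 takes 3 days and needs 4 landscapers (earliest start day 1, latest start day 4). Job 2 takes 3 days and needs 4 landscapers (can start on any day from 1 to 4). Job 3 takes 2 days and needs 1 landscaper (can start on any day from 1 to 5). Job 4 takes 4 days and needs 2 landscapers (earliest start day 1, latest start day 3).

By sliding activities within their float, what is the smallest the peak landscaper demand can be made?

Early-start (Job 1@1, Job 2@1, Job 3@1, Job 4@1) gives peak 11: d1:11  d2:11  d3:10  d4:2  d5:0  d6:0.
Shift Job 2→4, Job 4→3.
Schedule Job 1@1, Job 2@4, Job 3@1, Job 4@3: d1:5  d2:5  d3:6  d4:6  d5:6  d6:6 — peak 6.
Total landscaper-days = 34 over 6 days ⇒ peak ≥ ⌈34/6⌉ = 6, so 6 is optimal.

6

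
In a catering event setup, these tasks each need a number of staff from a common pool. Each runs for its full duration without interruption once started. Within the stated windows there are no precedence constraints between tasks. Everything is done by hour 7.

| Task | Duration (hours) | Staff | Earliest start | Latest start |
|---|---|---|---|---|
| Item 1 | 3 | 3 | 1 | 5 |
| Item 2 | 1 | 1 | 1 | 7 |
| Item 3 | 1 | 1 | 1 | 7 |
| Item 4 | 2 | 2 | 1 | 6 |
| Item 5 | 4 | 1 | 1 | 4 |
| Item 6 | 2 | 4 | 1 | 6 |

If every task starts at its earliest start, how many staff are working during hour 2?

10

At early start, hour 2 has: Item 1, Item 4, Item 5, Item 6.
Demand: 3 + 2 + 1 + 4 = 10.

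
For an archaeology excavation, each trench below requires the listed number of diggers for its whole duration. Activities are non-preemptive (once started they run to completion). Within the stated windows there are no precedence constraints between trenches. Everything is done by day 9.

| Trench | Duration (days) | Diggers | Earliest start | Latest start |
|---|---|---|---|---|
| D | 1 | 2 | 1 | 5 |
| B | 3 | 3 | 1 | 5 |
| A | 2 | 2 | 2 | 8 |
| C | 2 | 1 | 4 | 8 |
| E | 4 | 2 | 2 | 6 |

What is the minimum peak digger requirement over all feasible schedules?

4

Early-start (D@1, B@1, A@2, C@4, E@2) gives peak 7: d1:5  d2:7  d3:7  d4:3  d5:3  d6:0  d7:0  d8:0  d9:0.
Shift B→2, A→5, E→6.
Schedule D@1, B@2, A@5, C@4, E@6: d1:2  d2:3  d3:3  d4:4  d5:3  d6:4  d7:2  d8:2  d9:2 — peak 4.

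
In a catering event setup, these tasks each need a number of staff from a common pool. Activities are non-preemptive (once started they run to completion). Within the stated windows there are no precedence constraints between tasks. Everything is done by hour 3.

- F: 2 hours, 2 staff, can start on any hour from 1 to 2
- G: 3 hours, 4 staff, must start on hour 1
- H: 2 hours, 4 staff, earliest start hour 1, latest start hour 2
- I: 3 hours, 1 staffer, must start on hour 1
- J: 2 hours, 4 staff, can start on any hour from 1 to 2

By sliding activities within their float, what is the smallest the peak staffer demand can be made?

15

Schedule F@1, G@1, H@1, I@1, J@1: h1:15  h2:15  h3:5 — peak 15.
No arrangement of the 8 feasible schedules does better.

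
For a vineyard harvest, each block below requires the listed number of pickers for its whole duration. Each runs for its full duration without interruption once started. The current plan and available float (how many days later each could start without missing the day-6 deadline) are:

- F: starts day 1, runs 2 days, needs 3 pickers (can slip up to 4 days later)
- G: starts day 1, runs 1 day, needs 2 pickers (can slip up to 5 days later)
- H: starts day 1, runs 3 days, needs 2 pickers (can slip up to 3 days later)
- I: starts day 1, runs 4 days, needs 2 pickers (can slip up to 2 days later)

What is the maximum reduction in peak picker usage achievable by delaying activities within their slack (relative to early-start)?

5

Early-start peak: d1:9  d2:7  d3:4  d4:2  d5:0  d6:0 ⇒ 9.
Leveled (F@1, G@3, H@4, I@3): d1:3  d2:3  d3:4  d4:4  d5:4  d6:4 ⇒ 4.
Reduction 9 − 4 = 5.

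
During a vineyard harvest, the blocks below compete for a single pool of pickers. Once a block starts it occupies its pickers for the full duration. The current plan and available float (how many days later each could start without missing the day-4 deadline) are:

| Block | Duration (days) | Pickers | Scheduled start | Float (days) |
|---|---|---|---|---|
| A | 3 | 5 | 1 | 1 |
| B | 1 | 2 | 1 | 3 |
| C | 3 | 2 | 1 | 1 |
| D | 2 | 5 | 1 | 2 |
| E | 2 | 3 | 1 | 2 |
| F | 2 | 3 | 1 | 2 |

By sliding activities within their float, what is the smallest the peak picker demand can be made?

13

Early-start (A@1, B@1, C@1, D@1, E@1, F@1) gives peak 20: d1:20  d2:18  d3:7  d4:0.
Shift C→2, E→3, F→3.
Schedule A@1, B@1, C@2, D@1, E@3, F@3: d1:12  d2:12  d3:13  d4:8 — peak 13.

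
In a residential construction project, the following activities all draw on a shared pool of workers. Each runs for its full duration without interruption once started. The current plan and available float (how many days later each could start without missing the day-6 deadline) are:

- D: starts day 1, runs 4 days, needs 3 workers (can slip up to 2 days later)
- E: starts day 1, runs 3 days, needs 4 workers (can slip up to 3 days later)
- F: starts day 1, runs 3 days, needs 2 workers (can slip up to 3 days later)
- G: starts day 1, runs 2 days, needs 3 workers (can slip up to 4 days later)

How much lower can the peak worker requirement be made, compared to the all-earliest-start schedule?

5

Early-start peak: d1:12  d2:12  d3:9  d4:3  d5:0  d6:0 ⇒ 12.
Leveled (D@1, E@1, F@4, G@5): d1:7  d2:7  d3:7  d4:5  d5:5  d6:5 ⇒ 7.
Reduction 12 − 7 = 5.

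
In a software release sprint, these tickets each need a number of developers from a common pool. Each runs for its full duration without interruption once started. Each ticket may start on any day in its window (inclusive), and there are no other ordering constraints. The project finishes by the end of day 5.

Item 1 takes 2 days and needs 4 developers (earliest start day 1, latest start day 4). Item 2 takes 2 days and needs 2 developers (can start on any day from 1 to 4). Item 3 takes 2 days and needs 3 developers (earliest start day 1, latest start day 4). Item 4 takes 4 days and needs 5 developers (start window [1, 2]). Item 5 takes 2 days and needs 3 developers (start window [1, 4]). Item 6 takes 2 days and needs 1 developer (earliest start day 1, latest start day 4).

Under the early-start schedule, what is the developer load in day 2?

At early start, day 2 has: Item 1, Item 2, Item 3, Item 4, Item 5, Item 6.
Demand: 4 + 2 + 3 + 5 + 3 + 1 = 18.

18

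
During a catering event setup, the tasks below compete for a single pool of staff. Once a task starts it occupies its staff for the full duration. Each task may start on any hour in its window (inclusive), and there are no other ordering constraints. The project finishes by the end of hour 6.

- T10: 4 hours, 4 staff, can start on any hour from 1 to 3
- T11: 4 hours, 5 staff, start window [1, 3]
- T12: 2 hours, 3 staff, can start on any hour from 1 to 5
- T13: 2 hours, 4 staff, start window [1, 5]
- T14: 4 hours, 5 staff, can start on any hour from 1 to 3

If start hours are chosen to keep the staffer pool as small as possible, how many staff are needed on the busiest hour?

14

Early-start (T10@1, T11@1, T12@1, T13@1, T14@1) gives peak 21: h1:21  h2:21  h3:14  h4:14  h5:0  h6:0.
Shift T13→5, T14→3.
Schedule T10@1, T11@1, T12@1, T13@5, T14@3: h1:12  h2:12  h3:14  h4:14  h5:9  h6:9 — peak 14.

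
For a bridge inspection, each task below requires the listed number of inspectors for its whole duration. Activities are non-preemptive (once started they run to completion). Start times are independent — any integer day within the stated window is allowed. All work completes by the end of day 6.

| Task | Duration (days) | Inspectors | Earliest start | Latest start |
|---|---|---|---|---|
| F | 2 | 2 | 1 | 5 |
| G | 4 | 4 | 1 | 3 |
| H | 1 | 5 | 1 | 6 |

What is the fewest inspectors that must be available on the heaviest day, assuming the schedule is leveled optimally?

Early-start (F@1, G@1, H@1) gives peak 11: d1:11  d2:6  d3:4  d4:4  d5:0  d6:0.
Shift H→5.
Schedule F@1, G@1, H@5: d1:6  d2:6  d3:4  d4:4  d5:5  d6:0 — peak 6.

6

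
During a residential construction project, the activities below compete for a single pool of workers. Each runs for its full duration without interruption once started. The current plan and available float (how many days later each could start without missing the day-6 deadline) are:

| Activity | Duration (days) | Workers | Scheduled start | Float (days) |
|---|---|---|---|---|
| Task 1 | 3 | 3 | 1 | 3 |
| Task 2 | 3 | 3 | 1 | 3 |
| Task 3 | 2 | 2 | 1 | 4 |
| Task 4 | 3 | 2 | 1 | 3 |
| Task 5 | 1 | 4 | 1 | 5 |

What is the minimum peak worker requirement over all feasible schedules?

Early-start (Task 1@1, Task 2@1, Task 3@1, Task 4@1, Task 5@1) gives peak 14: d1:14  d2:10  d3:8  d4:0  d5:0  d6:0.
Shift Task 3→4, Task 4→4, Task 5→6.
Schedule Task 1@1, Task 2@1, Task 3@4, Task 4@4, Task 5@6: d1:6  d2:6  d3:6  d4:4  d5:4  d6:6 — peak 6.
Total worker-days = 32 over 6 days ⇒ peak ≥ ⌈32/6⌉ = 6, so 6 is optimal.

6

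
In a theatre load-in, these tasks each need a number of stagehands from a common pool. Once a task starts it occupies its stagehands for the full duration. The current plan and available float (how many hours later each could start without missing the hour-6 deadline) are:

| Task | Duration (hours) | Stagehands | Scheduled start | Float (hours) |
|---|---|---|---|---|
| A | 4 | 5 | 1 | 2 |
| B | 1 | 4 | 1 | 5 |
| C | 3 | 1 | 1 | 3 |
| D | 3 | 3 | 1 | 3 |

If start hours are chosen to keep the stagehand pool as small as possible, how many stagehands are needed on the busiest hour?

8

Early-start (A@1, B@1, C@1, D@1) gives peak 13: h1:13  h2:9  h3:9  h4:5  h5:0  h6:0.
Shift B→5, D→4.
Schedule A@1, B@5, C@1, D@4: h1:6  h2:6  h3:6  h4:8  h5:7  h6:3 — peak 8.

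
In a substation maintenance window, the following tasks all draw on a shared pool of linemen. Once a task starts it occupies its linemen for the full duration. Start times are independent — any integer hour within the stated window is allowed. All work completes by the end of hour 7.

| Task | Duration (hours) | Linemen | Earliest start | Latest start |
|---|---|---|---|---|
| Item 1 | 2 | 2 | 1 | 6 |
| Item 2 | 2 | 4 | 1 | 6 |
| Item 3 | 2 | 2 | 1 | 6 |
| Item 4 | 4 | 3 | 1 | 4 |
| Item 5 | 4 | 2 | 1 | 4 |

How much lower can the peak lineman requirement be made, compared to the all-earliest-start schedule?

Early-start peak: h1:13  h2:13  h3:5  h4:5  h5:0  h6:0  h7:0 ⇒ 13.
Leveled (Item 1@1, Item 2@1, Item 3@3, Item 4@3, Item 5@3): h1:6  h2:6  h3:7  h4:7  h5:5  h6:5  h7:0 ⇒ 7.
Reduction 13 − 7 = 6.

6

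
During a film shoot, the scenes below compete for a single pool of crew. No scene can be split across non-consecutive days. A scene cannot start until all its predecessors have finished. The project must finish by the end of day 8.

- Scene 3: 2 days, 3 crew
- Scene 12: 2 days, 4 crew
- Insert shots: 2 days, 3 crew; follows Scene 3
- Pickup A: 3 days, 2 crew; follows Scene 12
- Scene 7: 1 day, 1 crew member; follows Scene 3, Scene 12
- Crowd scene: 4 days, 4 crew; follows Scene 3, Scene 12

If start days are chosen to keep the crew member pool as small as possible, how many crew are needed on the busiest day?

Early-start (Scene 3@1, Scene 12@1, Insert shots@3, Pickup A@3, Scene 7@3, Crowd scene@3) gives peak 10: d1:7  d2:7  d3:10  d4:9  d5:6  d6:4  d7:0  d8:0.
Shift Crowd scene→5.
Schedule Scene 3@1, Scene 12@1, Insert shots@3, Pickup A@3, Scene 7@3, Crowd scene@5: d1:7  d2:7  d3:6  d4:5  d5:6  d6:4  d7:4  d8:4 — peak 7.

7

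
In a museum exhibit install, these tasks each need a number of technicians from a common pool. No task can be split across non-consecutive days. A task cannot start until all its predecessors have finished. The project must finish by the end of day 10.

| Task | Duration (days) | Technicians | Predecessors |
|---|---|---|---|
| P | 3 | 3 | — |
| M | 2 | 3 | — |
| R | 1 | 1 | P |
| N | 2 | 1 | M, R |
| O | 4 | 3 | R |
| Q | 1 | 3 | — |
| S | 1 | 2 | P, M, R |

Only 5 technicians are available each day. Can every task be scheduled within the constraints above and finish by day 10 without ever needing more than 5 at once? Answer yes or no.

Schedule P@1, M@4, R@4, N@6, O@6, Q@10, S@8: d1:3  d2:3  d3:3  d4:4  d5:3  d6:4  d7:4  d8:5  d9:3  d10:3 — peak 5 ≤ 5.

yes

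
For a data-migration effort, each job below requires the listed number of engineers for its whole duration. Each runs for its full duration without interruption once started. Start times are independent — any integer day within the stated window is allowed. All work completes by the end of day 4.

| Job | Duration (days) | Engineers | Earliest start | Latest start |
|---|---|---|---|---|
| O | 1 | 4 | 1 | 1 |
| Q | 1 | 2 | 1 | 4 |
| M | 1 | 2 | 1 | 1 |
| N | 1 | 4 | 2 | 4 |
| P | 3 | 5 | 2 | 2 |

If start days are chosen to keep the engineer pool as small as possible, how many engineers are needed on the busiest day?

9

Schedule O@1, Q@1, M@1, N@2, P@2: d1:8  d2:9  d3:5  d4:5 — peak 9.
No arrangement of the 12 feasible schedules does better.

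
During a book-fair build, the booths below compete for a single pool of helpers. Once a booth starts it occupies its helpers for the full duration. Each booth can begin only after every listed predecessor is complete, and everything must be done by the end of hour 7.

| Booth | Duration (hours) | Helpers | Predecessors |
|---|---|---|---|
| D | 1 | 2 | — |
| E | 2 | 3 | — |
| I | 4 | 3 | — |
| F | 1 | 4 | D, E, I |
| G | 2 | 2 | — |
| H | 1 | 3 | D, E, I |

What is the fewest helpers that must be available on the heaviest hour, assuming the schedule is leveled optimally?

Early-start (D@1, E@1, I@1, F@5, G@1, H@5) gives peak 10: h1:10  h2:8  h3:3  h4:3  h5:7  h6:0  h7:0.
Shift I→2, F→6, G→3, H→7.
Schedule D@1, E@1, I@2, F@6, G@3, H@7: h1:5  h2:6  h3:5  h4:5  h5:3  h6:4  h7:3 — peak 6.

6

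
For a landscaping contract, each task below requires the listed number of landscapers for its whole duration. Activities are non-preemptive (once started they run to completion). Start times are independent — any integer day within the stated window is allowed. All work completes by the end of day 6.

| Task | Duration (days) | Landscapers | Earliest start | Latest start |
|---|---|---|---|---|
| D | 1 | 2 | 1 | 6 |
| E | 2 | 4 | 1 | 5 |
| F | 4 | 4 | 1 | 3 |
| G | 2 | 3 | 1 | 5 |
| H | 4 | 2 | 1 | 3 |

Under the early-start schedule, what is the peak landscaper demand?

Early-start schedule: D@1, E@1, F@1, G@1, H@1.
Load per day: day 1: 15, day 2: 13, day 3: 6, day 4: 6, day 5: 0, day 6: 0.
Peak is 15.

15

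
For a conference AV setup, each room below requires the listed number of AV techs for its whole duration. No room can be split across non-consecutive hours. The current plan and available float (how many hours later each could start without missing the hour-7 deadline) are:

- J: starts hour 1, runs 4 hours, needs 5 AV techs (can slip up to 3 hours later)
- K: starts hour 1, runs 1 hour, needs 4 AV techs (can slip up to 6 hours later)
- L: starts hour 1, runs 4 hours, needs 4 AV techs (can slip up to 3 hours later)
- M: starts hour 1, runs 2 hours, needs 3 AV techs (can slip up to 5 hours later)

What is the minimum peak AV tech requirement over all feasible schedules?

Early-start (J@1, K@1, L@1, M@1) gives peak 16: h1:16  h2:12  h3:9  h4:9  h5:0  h6:0  h7:0.
Shift L→2, M→5.
Schedule J@1, K@1, L@2, M@5: h1:9  h2:9  h3:9  h4:9  h5:7  h6:3  h7:0 — peak 9.

9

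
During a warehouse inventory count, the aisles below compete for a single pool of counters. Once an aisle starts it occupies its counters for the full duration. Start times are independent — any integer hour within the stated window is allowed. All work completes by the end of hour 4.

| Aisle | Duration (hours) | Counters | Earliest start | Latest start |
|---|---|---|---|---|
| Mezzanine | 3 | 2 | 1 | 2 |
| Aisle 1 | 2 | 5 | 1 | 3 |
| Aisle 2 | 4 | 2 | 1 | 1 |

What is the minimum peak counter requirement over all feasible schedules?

9

Schedule Mezzanine@1, Aisle 1@1, Aisle 2@1: h1:9  h2:9  h3:4  h4:2 — peak 9.
No arrangement of the 6 feasible schedules does better.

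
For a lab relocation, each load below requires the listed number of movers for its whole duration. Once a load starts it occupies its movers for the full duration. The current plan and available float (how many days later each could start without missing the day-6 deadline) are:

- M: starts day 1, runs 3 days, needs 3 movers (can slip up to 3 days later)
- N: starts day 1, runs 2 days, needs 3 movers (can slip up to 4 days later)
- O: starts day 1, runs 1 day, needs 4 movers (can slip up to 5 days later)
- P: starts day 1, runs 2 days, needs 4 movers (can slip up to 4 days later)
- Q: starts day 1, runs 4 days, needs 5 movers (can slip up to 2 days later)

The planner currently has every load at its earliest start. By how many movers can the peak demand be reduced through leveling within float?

11

Early-start peak: d1:19  d2:15  d3:8  d4:5  d5:0  d6:0 ⇒ 19.
Leveled (M@1, N@4, O@6, P@5, Q@1): d1:8  d2:8  d3:8  d4:8  d5:7  d6:8 ⇒ 8.
Reduction 19 − 8 = 11.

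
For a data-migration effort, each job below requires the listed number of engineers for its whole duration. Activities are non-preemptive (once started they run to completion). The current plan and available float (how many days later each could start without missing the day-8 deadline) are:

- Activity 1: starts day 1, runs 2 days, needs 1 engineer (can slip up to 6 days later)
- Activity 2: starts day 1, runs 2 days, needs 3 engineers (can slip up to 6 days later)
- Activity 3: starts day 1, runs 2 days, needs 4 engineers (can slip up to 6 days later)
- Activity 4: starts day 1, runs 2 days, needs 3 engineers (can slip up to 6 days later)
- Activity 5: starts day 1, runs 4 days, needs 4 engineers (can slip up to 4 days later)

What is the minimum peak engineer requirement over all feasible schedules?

6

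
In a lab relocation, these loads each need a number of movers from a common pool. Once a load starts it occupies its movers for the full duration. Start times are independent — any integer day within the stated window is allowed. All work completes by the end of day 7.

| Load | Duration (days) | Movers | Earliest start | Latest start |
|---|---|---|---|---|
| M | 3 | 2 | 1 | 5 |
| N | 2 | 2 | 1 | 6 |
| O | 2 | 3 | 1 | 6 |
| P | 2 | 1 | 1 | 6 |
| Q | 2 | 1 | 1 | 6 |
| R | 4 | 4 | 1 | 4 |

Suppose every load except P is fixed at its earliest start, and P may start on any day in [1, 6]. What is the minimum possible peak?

12

P@1: d1:13  d2:13  d3:6  d4:4  d5:0  d6:0  d7:0 → peak 13
P@2: d1:12  d2:13  d3:7  d4:4  d5:0  d6:0  d7:0 → peak 13
P@3: d1:12  d2:12  d3:7  d4:5  d5:0  d6:0  d7:0 → peak 12
P@4: d1:12  d2:12  d3:6  d4:5  d5:1  d6:0  d7:0 → peak 12
P@5: d1:12  d2:12  d3:6  d4:4  d5:1  d6:1  d7:0 → peak 12
P@6: d1:12  d2:12  d3:6  d4:4  d5:0  d6:1  d7:1 → peak 12
Best is P@3, peak 12.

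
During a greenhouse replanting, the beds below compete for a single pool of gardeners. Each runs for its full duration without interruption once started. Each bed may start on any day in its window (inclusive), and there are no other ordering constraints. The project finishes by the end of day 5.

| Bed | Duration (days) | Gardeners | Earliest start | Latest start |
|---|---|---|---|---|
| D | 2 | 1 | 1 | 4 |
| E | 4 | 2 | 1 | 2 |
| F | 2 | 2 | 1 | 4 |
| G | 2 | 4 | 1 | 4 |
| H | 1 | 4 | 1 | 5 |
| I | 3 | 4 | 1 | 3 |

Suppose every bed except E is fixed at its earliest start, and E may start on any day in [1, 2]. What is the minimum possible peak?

E@1: d1:17  d2:13  d3:6  d4:2  d5:0 → peak 17
E@2: d1:15  d2:13  d3:6  d4:2  d5:2 → peak 15
Best is E@2, peak 15.

15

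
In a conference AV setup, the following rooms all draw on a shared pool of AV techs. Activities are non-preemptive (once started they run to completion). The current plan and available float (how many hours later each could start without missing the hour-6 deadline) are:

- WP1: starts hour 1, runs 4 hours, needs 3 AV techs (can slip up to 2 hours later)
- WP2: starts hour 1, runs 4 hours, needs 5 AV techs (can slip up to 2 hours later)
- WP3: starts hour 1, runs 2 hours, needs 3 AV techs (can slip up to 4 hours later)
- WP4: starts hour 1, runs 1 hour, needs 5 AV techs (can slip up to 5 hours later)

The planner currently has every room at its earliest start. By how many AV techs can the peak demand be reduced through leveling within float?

Early-start peak: h1:16  h2:11  h3:8  h4:8  h5:0  h6:0 ⇒ 16.
Leveled (WP1@1, WP2@1, WP3@5, WP4@5): h1:8  h2:8  h3:8  h4:8  h5:8  h6:3 ⇒ 8.
Reduction 16 − 8 = 8.

8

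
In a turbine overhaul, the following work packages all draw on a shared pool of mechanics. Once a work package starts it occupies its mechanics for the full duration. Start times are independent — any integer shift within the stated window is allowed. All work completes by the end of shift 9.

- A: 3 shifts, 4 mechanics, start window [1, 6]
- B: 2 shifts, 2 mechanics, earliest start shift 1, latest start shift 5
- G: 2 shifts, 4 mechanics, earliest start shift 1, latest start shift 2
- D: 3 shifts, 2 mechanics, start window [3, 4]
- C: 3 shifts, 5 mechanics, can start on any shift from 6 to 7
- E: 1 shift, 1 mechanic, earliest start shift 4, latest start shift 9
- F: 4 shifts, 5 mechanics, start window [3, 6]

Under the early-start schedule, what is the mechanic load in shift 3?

11

At early start, shift 3 has: A, D, F.
Demand: 4 + 2 + 5 = 11.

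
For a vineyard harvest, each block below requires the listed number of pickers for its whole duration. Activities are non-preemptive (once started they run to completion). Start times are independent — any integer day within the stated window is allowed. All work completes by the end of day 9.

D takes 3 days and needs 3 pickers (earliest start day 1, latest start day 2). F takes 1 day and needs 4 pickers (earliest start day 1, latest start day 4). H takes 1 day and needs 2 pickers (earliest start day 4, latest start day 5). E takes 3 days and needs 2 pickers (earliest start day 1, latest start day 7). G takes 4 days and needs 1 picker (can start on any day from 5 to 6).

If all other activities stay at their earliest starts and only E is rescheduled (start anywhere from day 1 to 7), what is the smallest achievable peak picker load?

E@1: d1:9  d2:5  d3:5  d4:2  d5:1  d6:1  d7:1  d8:1  d9:0 → peak 9
E@2: d1:7  d2:5  d3:5  d4:4  d5:1  d6:1  d7:1  d8:1  d9:0 → peak 7
E@3: d1:7  d2:3  d3:5  d4:4  d5:3  d6:1  d7:1  d8:1  d9:0 → peak 7
E@4: d1:7  d2:3  d3:3  d4:4  d5:3  d6:3  d7:1  d8:1  d9:0 → peak 7
E@5: d1:7  d2:3  d3:3  d4:2  d5:3  d6:3  d7:3  d8:1  d9:0 → peak 7
E@6: d1:7  d2:3  d3:3  d4:2  d5:1  d6:3  d7:3  d8:3  d9:0 → peak 7
E@7: d1:7  d2:3  d3:3  d4:2  d5:1  d6:1  d7:3  d8:3  d9:2 → peak 7
Best is E@2, peak 7.

7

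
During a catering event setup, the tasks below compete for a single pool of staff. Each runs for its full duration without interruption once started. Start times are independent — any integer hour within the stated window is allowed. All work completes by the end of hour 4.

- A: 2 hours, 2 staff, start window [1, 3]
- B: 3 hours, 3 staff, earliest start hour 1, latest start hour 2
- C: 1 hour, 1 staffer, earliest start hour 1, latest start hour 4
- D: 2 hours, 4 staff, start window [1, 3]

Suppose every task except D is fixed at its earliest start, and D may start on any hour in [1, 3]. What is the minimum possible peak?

D@1: h1:10  h2:9  h3:3  h4:0 → peak 10
D@2: h1:6  h2:9  h3:7  h4:0 → peak 9
D@3: h1:6  h2:5  h3:7  h4:4 → peak 7
Best is D@3, peak 7.

7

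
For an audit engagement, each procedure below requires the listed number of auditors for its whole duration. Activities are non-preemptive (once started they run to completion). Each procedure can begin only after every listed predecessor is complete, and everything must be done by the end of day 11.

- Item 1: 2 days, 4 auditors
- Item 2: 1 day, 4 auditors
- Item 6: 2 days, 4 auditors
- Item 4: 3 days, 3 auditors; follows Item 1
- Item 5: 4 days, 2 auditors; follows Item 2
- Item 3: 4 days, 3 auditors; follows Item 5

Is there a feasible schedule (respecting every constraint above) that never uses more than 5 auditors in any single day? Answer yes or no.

no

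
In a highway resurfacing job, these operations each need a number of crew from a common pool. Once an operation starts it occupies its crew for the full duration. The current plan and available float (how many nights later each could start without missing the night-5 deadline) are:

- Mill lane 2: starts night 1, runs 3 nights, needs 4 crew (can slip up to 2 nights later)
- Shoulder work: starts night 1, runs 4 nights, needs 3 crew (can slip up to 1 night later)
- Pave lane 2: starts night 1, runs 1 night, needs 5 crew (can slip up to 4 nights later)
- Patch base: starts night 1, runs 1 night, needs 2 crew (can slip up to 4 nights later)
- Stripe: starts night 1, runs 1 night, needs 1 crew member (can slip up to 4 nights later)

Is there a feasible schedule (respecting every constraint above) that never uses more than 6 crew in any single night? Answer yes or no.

Total crew member-nights = 32; over 5 nights the average is 32/5 > 6, so some night must exceed 6.

no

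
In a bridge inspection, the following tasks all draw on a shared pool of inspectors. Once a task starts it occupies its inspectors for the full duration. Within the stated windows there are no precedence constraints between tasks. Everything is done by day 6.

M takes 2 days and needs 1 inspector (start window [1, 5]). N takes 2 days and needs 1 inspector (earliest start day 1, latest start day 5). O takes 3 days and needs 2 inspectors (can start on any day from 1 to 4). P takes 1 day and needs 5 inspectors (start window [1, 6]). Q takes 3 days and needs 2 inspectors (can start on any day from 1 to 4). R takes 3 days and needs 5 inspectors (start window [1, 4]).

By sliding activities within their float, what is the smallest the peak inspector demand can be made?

Early-start (M@1, N@1, O@1, P@1, Q@1, R@1) gives peak 16: d1:16  d2:11  d3:9  d4:0  d5:0  d6:0.
Shift P→3, Q→4, R→4.
Schedule M@1, N@1, O@1, P@3, Q@4, R@4: d1:4  d2:4  d3:7  d4:7  d5:7  d6:7 — peak 7.

7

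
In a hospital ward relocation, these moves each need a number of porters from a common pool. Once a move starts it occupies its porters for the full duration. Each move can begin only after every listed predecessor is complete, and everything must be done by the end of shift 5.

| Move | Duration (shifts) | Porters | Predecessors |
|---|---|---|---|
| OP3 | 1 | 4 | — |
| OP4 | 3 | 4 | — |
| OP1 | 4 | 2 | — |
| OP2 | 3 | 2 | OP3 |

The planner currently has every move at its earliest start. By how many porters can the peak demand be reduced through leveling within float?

2

Early-start peak: s1:10  s2:8  s3:8  s4:4  s5:0 ⇒ 10.
Leveled (OP3@1, OP4@1, OP1@2, OP2@2): s1:8  s2:8  s3:8  s4:4  s5:2 ⇒ 8.
Reduction 10 − 8 = 2.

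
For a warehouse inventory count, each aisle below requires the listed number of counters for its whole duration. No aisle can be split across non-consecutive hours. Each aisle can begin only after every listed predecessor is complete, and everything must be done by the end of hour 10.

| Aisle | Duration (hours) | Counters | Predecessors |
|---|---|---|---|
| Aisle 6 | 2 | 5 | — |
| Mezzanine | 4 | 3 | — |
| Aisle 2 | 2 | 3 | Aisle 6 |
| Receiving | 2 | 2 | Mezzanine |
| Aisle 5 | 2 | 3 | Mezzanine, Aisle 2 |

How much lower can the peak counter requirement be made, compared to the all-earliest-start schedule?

Early-start peak: h1:8  h2:8  h3:6  h4:6  h5:5  h6:5  h7:0  h8:0  h9:0  h10:0 ⇒ 8.
Leveled (Aisle 6@1, Mezzanine@3, Aisle 2@7, Receiving@7, Aisle 5@9): h1:5  h2:5  h3:3  h4:3  h5:3  h6:3  h7:5  h8:5  h9:3  h10:3 ⇒ 5.
Reduction 8 − 5 = 3.

3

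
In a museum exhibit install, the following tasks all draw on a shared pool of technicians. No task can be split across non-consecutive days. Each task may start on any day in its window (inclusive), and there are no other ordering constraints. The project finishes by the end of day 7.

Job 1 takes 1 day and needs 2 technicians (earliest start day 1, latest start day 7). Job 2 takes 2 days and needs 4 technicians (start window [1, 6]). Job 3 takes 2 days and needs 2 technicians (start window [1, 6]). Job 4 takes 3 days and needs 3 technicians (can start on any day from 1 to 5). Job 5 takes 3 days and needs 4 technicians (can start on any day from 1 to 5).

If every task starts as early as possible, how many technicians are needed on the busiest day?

Early-start schedule: Job 1@1, Job 2@1, Job 3@1, Job 4@1, Job 5@1.
Load per day: day 1: 15, day 2: 13, day 3: 7, day 4: 0, day 5: 0, day 6: 0, day 7: 0.
Peak is 15.

15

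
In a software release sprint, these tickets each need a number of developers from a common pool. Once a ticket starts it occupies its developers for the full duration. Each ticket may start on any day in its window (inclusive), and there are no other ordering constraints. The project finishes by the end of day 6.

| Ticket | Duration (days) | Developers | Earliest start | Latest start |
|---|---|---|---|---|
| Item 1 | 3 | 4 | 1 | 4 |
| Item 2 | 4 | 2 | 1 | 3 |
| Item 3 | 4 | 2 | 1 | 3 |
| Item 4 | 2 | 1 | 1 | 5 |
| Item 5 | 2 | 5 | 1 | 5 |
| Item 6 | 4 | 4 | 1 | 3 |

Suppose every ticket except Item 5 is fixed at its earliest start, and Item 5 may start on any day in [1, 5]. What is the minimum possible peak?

13

Item 5@1: d1:18  d2:18  d3:12  d4:8  d5:0  d6:0 → peak 18
Item 5@2: d1:13  d2:18  d3:17  d4:8  d5:0  d6:0 → peak 18
Item 5@3: d1:13  d2:13  d3:17  d4:13  d5:0  d6:0 → peak 17
Item 5@4: d1:13  d2:13  d3:12  d4:13  d5:5  d6:0 → peak 13
Item 5@5: d1:13  d2:13  d3:12  d4:8  d5:5  d6:5 → peak 13
Best is Item 5@4, peak 13.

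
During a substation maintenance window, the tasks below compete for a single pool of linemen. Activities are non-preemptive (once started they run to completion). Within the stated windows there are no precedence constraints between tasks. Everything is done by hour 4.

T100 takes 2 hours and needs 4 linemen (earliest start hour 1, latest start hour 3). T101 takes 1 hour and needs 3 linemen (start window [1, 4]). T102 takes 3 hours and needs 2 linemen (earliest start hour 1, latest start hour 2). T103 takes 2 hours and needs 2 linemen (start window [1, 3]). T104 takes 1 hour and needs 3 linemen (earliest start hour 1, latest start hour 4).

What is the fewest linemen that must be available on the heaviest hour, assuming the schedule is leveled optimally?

Early-start (T100@1, T101@1, T102@1, T103@1, T104@1) gives peak 14: h1:14  h2:8  h3:2  h4:0.
Shift T102→2, T103→3, T104→3.
Schedule T100@1, T101@1, T102@2, T103@3, T104@3: h1:7  h2:6  h3:7  h4:4 — peak 7.

7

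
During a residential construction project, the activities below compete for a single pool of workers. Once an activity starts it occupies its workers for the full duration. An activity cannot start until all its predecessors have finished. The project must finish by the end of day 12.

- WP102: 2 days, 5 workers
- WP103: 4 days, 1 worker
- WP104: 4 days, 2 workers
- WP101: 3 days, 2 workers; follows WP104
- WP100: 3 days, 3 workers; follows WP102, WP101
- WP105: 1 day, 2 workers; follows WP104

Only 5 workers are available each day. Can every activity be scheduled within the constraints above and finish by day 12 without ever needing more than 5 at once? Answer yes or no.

Schedule WP102@1, WP103@3, WP104@3, WP101@7, WP100@10, WP105@7: d1:5  d2:5  d3:3  d4:3  d5:3  d6:3  d7:4  d8:2  d9:2  d10:3  d11:3  d12:3 — peak 5 ≤ 5.

yes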